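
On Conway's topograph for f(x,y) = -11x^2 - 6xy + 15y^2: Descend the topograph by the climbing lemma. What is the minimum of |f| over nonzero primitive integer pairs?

descent: ρ → (15,6,-11)  [lands on river]
river: ρ → (-11,16,10)
river: ρ → (10,24,-3)
river: ρ → (-3,24,10)
river: ρ → (10,16,-11)
river: ρ → (-11,6,15)
river: ρ → (15,24,-2)
river: ρ → (-2,24,15)
closes: descent 1, river 8
min |a| on river = 2

2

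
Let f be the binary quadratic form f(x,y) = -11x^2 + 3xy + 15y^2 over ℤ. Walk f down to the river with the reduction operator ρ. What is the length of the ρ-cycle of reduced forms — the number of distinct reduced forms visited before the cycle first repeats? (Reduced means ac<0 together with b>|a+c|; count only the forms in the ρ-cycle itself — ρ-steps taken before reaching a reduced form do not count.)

D = 669, ⌊√D⌋ = 25
descent: ρ → (15,-3,-11)
descent: ρ → (-11,25,1)  [lands on river]
river: ρ → (1,25,-11)
river: ρ → (-11,19,7)
river: ρ → (7,23,-5)
river: ρ → (-5,17,19)
river: ρ → (19,21,-3)
river: ρ → (-3,21,19)
river: ρ → (19,17,-5)
river: ρ → (-5,23,7)
river: ρ → (7,19,-11)
ρ-cycle length = 10 (tail of 2 descent steps not counted)

10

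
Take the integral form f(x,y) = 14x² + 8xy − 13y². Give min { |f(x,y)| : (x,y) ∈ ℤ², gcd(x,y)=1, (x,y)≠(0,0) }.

river: ρ → (-13,18,9)
river: ρ → (9,18,-13)
river: ρ → (-13,8,14)
river: ρ → (14,20,-7)
river: ρ → (-7,22,11)
river: ρ → (11,22,-7)
river: ρ → (-7,20,14)
river: ρ → (14,8,-13)
closes: descent 0, river 8
min |a| on river = 7

7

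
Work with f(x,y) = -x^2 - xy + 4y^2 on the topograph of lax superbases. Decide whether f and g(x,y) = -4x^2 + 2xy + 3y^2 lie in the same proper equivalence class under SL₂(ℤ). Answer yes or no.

D₁ = 17, D₂ = 52
discriminants differ ⇒ not SL₂(ℤ)-equivalent

no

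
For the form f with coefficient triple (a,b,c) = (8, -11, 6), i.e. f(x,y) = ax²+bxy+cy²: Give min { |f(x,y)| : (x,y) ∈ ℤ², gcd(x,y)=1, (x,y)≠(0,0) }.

translate: b→5 (≡-11 mod 16), so (8,-11,6)→(8,5,3)
flip: (8,5,3)→(3,-5,8)
translate: b→1 (≡-5 mod 6), so (3,-5,8)→(3,1,6)
reduced (well bottom): (3,1,6) with a≤c, −a<b≤a
well minimum = a = 3

3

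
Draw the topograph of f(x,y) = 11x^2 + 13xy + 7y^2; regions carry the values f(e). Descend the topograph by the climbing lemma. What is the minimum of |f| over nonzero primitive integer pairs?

translate: b→-9 (≡13 mod 22), so (11,13,7)→(11,-9,5)
flip: (11,-9,5)→(5,9,11)
translate: b→-1 (≡9 mod 10), so (5,9,11)→(5,-1,7)
reduced (well bottom): (5,-1,7) with a≤c, −a<b≤a
well minimum = a = 5

5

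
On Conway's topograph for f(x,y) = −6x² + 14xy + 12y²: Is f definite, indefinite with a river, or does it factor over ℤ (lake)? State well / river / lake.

D = b²−4ac = 14² − 4·(-6)·12 = 484
D = 22² is a perfect square ⇒ form factors over ℤ ⇒ lakes

lake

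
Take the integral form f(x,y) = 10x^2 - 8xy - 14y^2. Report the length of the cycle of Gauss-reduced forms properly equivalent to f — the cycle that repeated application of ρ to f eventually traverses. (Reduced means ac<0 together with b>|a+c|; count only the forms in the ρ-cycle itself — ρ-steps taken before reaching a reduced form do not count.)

D = 624, ⌊√D⌋ = 24
descent: ρ → (-14,8,10)  [lands on river]
river: ρ → (10,12,-12)
river: ρ → (-12,12,10)
river: ρ → (10,8,-14)
river: ρ → (-14,20,4)
river: ρ → (4,20,-14)
ρ-cycle length = 6 (tail of 1 descent step not counted)

6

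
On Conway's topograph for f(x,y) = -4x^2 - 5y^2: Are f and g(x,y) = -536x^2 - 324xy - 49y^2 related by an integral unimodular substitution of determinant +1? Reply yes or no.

D₁ = -80, D₂ = -80
f is negative-definite; reduce −f:
−f: reduced (well bottom): (4,0,5) with a≤c, −a<b≤a
flip sign back: reduced form of f is (-4,0,-5)
g is negative-definite; reduce −g:
−g: flip: (536,324,49)→(49,-324,536)
−g: translate: b→-30 (≡-324 mod 98), so (49,-324,536)→(49,-30,5)
−g: flip: (49,-30,5)→(5,30,49)
−g: translate: b→0 (≡30 mod 10), so (5,30,49)→(5,0,4)
−g: flip: (5,0,4)→(4,0,5)
−g: reduced (well bottom): (4,0,5) with a≤c, −a<b≤a
flip sign back: reduced form of g is (-4,0,-5)
reduced forms (-4, 0, -5) vs (-4, 0, -5) ⇒ equivalent

yes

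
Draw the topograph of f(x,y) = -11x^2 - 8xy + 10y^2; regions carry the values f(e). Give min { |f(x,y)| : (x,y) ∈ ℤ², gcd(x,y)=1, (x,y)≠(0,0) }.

descent: ρ → (10,8,-11)  [lands on river]
river: ρ → (-11,14,7)
river: ρ → (7,14,-11)
river: ρ → (-11,8,10)
river: ρ → (10,12,-9)
river: ρ → (-9,6,13)
river: ρ → (13,20,-2)
river: ρ → (-2,20,13)
river: ρ → (13,6,-9)
river: ρ → (-9,12,10)
closes: descent 1, river 10
min |a| on river = 2

2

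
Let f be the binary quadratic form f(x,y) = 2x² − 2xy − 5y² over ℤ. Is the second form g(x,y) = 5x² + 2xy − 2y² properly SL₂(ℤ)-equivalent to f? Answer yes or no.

D₁ = 44, D₂ = 44
river cycle of f (length 2): (2, 6, -1), (-1, 6, 2)
river cycle of g (length 2): (-2, 6, 1), (1, 6, -2)
cycles differ ⇒ inequivalent

no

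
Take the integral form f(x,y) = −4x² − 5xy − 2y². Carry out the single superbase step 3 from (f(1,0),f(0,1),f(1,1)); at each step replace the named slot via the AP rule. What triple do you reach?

start (-4,-2,-11) = (f(1,0),f(0,1),f(1,1))
replace slot 3: 2·((-4)+(-2)) − (-11) = -1 → (-4,-2,-1)

-4,-2,-1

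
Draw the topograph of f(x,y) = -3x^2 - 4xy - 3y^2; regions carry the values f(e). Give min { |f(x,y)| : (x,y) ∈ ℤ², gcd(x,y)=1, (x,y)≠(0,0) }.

translate: b→-2 (≡4 mod 6), so (3,4,3)→(3,-2,2)
flip: (3,-2,2)→(2,2,3)
reduced (well bottom): (2,2,3) with a≤c, −a<b≤a
well minimum |f| = |-2| = 2 (negative-definite)

2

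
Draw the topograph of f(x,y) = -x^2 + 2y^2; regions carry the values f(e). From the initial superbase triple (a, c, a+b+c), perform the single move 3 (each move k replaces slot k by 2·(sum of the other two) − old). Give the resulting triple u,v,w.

start (-1,2,1) = (f(1,0),f(0,1),f(1,1))
replace slot 3: 2·((-1)+2) − 1 = 1 → (-1,2,1)

-1,2,1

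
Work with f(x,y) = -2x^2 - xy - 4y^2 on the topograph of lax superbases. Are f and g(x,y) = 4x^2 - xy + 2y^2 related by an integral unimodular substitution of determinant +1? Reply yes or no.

D₁ = -31, D₂ = -31
f is negative-definite; reduce −f:
−f: reduced (well bottom): (2,1,4) with a≤c, −a<b≤a
flip sign back: reduced form of f is (-2,-1,-4)
g: flip: (4,-1,2)→(2,1,4)
g: reduced (well bottom): (2,1,4) with a≤c, −a<b≤a
reduced forms (-2, -1, -4) vs (2, 1, 4) ⇒ inequivalent

no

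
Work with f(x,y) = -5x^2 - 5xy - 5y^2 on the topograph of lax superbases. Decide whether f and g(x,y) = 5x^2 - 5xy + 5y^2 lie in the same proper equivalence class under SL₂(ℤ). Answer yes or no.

D₁ = -75, D₂ = -75
f is negative-definite; reduce −f:
−f: reduced (well bottom): (5,5,5) with a≤c, −a<b≤a
flip sign back: reduced form of f is (-5,-5,-5)
g: translate: b→5 (≡-5 mod 10), so (5,-5,5)→(5,5,5)
g: reduced (well bottom): (5,5,5) with a≤c, −a<b≤a
reduced forms (-5, -5, -5) vs (5, 5, 5) ⇒ inequivalent

no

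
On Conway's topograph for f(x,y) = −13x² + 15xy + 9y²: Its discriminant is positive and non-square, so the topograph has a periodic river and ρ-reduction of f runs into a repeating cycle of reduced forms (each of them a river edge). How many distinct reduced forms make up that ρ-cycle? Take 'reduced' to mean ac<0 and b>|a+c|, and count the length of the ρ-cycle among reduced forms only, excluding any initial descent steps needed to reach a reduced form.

D = 693, ⌊√D⌋ = 26
river: ρ → (9,21,-7)
river: ρ → (-7,21,9)
river: ρ → (9,15,-13)
river: ρ → (-13,11,11)
river: ρ → (11,11,-13)
river: ρ → (-13,15,9)
ρ-cycle length = 6 (tail of 0 descent steps not counted)

6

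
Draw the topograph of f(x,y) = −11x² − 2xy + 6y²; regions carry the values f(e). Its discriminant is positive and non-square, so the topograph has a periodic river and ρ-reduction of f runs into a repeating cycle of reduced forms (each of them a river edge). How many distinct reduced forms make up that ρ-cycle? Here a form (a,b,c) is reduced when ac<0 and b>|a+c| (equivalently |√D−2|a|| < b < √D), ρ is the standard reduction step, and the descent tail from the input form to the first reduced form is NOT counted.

D = 268, ⌊√D⌋ = 16
descent: ρ → (6,14,-3)  [lands on river]
river: ρ → (-3,16,1)
river: ρ → (1,16,-3)
river: ρ → (-3,14,6)
river: ρ → (6,10,-7)
river: ρ → (-7,4,9)
river: ρ → (9,14,-2)
river: ρ → (-2,14,9)
river: ρ → (9,4,-7)
river: ρ → (-7,10,6)
ρ-cycle length = 10 (tail of 1 descent step not counted)

10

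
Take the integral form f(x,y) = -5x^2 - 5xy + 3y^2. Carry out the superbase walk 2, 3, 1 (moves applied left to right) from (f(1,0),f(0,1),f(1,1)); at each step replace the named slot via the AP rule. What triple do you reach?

start (-5,3,-7) = (f(1,0),f(0,1),f(1,1))
replace slot 2: 2·((-5)+(-7)) − 3 = -27 → (-5,-27,-7)
replace slot 3: 2·((-5)+(-27)) − (-7) = -57 → (-5,-27,-57)
replace slot 1: 2·((-27)+(-57)) − (-5) = -163 → (-163,-27,-57)

-163,-27,-57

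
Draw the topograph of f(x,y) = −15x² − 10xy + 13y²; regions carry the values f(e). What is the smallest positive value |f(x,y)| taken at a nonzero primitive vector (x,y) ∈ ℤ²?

descent: ρ → (13,10,-15)  [lands on river]
river: ρ → (-15,20,8)
river: ρ → (8,28,-3)
river: ρ → (-3,26,17)
river: ρ → (17,8,-12)
river: ρ → (-12,16,13)
closes: descent 1, river 6
min |a| on river = 3

3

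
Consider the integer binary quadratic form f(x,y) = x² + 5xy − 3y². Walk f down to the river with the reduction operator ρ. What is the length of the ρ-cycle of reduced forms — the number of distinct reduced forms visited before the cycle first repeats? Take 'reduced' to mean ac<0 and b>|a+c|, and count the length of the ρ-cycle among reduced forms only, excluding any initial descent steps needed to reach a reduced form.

D = 37, ⌊√D⌋ = 6
river: ρ → (-3,1,3)
river: ρ → (3,5,-1)
river: ρ → (-1,5,3)
river: ρ → (3,1,-3)
river: ρ → (-3,5,1)
river: ρ → (1,5,-3)
ρ-cycle length = 6 (tail of 0 descent steps not counted)

6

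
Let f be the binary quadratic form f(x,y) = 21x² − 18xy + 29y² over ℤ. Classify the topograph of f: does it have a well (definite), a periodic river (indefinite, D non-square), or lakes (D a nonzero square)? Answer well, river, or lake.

D = b²−4ac = (-18)² − 4·21·29 = -2112
D < 0 ⇒ definite ⇒ every region one sign ⇒ single well

well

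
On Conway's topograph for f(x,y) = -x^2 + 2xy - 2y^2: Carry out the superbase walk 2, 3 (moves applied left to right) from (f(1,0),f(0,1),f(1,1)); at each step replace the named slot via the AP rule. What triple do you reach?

start (-1,-2,-1) = (f(1,0),f(0,1),f(1,1))
replace slot 2: 2·((-1)+(-1)) − (-2) = -2 → (-1,-2,-1)
replace slot 3: 2·((-1)+(-2)) − (-1) = -5 → (-1,-2,-5)

-1,-2,-5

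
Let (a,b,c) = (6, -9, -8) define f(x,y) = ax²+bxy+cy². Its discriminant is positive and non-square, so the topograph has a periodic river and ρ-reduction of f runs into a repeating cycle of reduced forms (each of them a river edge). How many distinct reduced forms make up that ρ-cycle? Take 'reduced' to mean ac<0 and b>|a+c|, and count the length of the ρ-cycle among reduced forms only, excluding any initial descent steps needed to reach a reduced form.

D = 273, ⌊√D⌋ = 16
descent: ρ → (-8,9,6)  [lands on river]
river: ρ → (6,15,-2)
river: ρ → (-2,13,13)
river: ρ → (13,13,-2)
river: ρ → (-2,15,6)
river: ρ → (6,9,-8)
river: ρ → (-8,7,7)
river: ρ → (7,7,-8)
ρ-cycle length = 8 (tail of 1 descent step not counted)

8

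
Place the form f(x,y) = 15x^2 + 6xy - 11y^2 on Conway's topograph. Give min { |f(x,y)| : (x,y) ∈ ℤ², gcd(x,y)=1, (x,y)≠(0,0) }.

river: ρ → (-11,16,10)
river: ρ → (10,24,-3)
river: ρ → (-3,24,10)
river: ρ → (10,16,-11)
river: ρ → (-11,6,15)
river: ρ → (15,24,-2)
river: ρ → (-2,24,15)
river: ρ → (15,6,-11)
closes: descent 0, river 8
min |a| on river = 2

2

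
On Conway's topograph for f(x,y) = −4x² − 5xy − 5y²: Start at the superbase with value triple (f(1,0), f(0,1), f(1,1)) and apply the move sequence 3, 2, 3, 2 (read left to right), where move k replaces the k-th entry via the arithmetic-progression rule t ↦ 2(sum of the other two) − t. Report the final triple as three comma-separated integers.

start (-4,-5,-14) = (f(1,0),f(0,1),f(1,1))
replace slot 3: 2·((-4)+(-5)) − (-14) = -4 → (-4,-5,-4)
replace slot 2: 2·((-4)+(-4)) − (-5) = -11 → (-4,-11,-4)
replace slot 3: 2·((-4)+(-11)) − (-4) = -26 → (-4,-11,-26)
replace slot 2: 2·((-4)+(-26)) − (-11) = -49 → (-4,-49,-26)

-4,-49,-26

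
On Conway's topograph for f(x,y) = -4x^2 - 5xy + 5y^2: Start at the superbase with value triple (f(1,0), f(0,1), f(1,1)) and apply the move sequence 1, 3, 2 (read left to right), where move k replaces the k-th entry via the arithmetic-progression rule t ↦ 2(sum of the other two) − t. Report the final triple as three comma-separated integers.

start (-4,5,-4) = (f(1,0),f(0,1),f(1,1))
replace slot 1: 2·(5+(-4)) − (-4) = 6 → (6,5,-4)
replace slot 3: 2·(6+5) − (-4) = 26 → (6,5,26)
replace slot 2: 2·(6+26) − 5 = 59 → (6,59,26)

6,59,26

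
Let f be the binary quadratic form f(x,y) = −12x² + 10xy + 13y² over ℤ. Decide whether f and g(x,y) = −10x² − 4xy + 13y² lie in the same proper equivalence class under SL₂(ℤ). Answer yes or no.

D₁ = 724, D₂ = 536
discriminants differ ⇒ not SL₂(ℤ)-equivalent

no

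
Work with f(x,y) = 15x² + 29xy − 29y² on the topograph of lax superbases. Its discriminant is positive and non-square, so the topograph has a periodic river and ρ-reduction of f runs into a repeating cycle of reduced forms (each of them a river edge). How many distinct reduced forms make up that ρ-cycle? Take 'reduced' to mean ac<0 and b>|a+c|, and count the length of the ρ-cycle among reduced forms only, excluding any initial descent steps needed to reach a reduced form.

D = 2581, ⌊√D⌋ = 50
river: ρ → (-29,29,15)
river: ρ → (15,31,-27)
river: ρ → (-27,23,19)
river: ρ → (19,15,-31)
river: ρ → (-31,47,3)
river: ρ → (3,49,-15)
river: ρ → (-15,41,15)
river: ρ → (15,49,-3)
river: ρ → (-3,47,31)
river: ρ → (31,15,-19)
river: ρ → (-19,23,27)
river: ρ → (27,31,-15)
river: ρ → (-15,29,29)
river: ρ → (29,29,-15)
river: ρ → (-15,31,27)
river: ρ → (27,23,-19)
river: ρ → (-19,15,31)
river: ρ → (31,47,-3)
river: ρ → (-3,49,15)
river: ρ → (15,41,-15)
river: ρ → (-15,49,3)
river: ρ → (3,47,-31)
river: ρ → (-31,15,19)
river: ρ → (19,23,-27)
river: ρ → (-27,31,15)
river: ρ → (15,29,-29)
ρ-cycle length = 26 (tail of 0 descent steps not counted)

26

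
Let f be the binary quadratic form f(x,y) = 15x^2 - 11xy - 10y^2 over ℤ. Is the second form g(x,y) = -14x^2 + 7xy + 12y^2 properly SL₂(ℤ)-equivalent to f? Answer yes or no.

D₁ = 721, D₂ = 721
river cycle of f (length 36): (-10, 11, 15), (15, 19, -6), (-6, 17, 18), (18, 19, -5), (-5, 21, 14), (14, 7, -12), (-12, 17, 9), (9, 19, -10), (-10, 21, 7), (7, 21, -10), … (26 more)
river cycle of g (length 36): (12, 17, -9), (-9, 19, 10), (10, 21, -7), (-7, 21, 10), (10, 19, -9), (-9, 17, 12), (12, 7, -14), (-14, 21, 5), (5, 19, -18), (-18, 17, 6), … (26 more)
cycles differ ⇒ inequivalent

no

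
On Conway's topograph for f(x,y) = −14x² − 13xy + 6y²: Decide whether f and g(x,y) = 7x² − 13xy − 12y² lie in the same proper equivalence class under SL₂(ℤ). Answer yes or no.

D₁ = 505, D₂ = 505
river cycle of f (length 8): (6, 13, -14), (-14, 15, 5), (5, 15, -14), (-14, 13, 6), (6, 11, -16), (-16, 21, 1), (1, 21, -16), (-16, 11, 6)
river cycle of g (length 8): (-12, 13, 7), (7, 15, -10), (-10, 5, 12), (12, 19, -3), (-3, 17, 18), (18, 19, -2), (-2, 21, 8), (8, 11, -12)
cycles differ ⇒ inequivalent

no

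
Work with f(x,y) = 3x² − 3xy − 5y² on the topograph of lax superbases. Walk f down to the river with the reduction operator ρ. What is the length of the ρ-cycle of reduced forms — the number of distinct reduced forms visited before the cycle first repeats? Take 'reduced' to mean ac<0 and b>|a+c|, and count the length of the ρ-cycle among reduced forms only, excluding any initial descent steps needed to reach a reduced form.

D = 69, ⌊√D⌋ = 8
descent: ρ → (-5,3,3)  [lands on river]
river: ρ → (3,3,-5)
river: ρ → (-5,7,1)
river: ρ → (1,7,-5)
ρ-cycle length = 4 (tail of 1 descent step not counted)

4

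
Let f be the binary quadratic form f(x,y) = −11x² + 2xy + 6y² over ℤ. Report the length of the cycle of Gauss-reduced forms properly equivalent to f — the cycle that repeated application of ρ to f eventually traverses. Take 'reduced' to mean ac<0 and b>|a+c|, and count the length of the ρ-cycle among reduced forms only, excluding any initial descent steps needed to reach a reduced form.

D = 268, ⌊√D⌋ = 16
descent: ρ → (6,10,-7)  [lands on river]
river: ρ → (-7,4,9)
river: ρ → (9,14,-2)
river: ρ → (-2,14,9)
river: ρ → (9,4,-7)
river: ρ → (-7,10,6)
river: ρ → (6,14,-3)
river: ρ → (-3,16,1)
river: ρ → (1,16,-3)
river: ρ → (-3,14,6)
ρ-cycle length = 10 (tail of 1 descent step not counted)

10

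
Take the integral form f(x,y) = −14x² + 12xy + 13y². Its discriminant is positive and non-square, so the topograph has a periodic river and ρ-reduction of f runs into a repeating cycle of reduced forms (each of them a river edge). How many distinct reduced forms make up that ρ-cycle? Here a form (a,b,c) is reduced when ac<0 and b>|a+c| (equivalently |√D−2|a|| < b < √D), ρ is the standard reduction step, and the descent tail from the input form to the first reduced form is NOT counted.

D = 872, ⌊√D⌋ = 29
river: ρ → (13,14,-13)
river: ρ → (-13,12,14)
river: ρ → (14,16,-11)
river: ρ → (-11,28,2)
river: ρ → (2,28,-11)
river: ρ → (-11,16,14)
river: ρ → (14,12,-13)
river: ρ → (-13,14,13)
river: ρ → (13,12,-14)
river: ρ → (-14,16,11)
river: ρ → (11,28,-2)
river: ρ → (-2,28,11)
river: ρ → (11,16,-14)
river: ρ → (-14,12,13)
ρ-cycle length = 14 (tail of 0 descent steps not counted)

14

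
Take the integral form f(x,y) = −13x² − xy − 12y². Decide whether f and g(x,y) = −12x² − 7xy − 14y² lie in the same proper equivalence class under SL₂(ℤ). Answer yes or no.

D₁ = -623, D₂ = -623
f is negative-definite; reduce −f:
−f: flip: (13,1,12)→(12,-1,13)
−f: reduced (well bottom): (12,-1,13) with a≤c, −a<b≤a
flip sign back: reduced form of f is (-12,1,-13)
g is negative-definite; reduce −g:
−g: reduced (well bottom): (12,7,14) with a≤c, −a<b≤a
flip sign back: reduced form of g is (-12,-7,-14)
reduced forms (-12, 1, -13) vs (-12, -7, -14) ⇒ inequivalent

no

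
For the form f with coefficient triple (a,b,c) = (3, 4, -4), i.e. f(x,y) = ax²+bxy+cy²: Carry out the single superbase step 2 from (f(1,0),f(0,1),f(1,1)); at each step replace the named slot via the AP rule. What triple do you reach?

start (3,-4,3) = (f(1,0),f(0,1),f(1,1))
replace slot 2: 2·(3+3) − (-4) = 16 → (3,16,3)

3,16,3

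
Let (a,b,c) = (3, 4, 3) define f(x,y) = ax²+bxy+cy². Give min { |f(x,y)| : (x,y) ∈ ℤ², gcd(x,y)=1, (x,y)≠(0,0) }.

translate: b→-2 (≡4 mod 6), so (3,4,3)→(3,-2,2)
flip: (3,-2,2)→(2,2,3)
reduced (well bottom): (2,2,3) with a≤c, −a<b≤a
well minimum = a = 2

2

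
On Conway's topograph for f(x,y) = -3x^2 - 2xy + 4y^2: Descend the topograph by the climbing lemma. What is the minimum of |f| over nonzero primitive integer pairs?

descent: ρ → (4,2,-3)  [lands on river]
river: ρ → (-3,4,3)
river: ρ → (3,2,-4)
river: ρ → (-4,6,1)
river: ρ → (1,6,-4)
river: ρ → (-4,2,3)
river: ρ → (3,4,-3)
river: ρ → (-3,2,4)
river: ρ → (4,6,-1)
river: ρ → (-1,6,4)
closes: descent 1, river 10
min |a| on river = 1

1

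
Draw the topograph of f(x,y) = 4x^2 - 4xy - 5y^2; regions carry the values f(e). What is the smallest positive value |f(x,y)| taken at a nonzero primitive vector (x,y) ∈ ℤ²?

descent: ρ → (-5,4,4)  [lands on river]
river: ρ → (4,4,-5)
river: ρ → (-5,6,3)
river: ρ → (3,6,-5)
closes: descent 1, river 4
min |a| on river = 3

3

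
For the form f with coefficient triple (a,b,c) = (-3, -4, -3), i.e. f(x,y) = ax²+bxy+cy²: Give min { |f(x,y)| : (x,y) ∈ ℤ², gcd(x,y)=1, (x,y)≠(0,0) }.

translate: b→-2 (≡4 mod 6), so (3,4,3)→(3,-2,2)
flip: (3,-2,2)→(2,2,3)
reduced (well bottom): (2,2,3) with a≤c, −a<b≤a
well minimum |f| = |-2| = 2 (negative-definite)

2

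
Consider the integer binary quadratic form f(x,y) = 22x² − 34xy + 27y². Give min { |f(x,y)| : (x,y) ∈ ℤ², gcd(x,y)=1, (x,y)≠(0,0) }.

translate: b→10 (≡-34 mod 44), so (22,-34,27)→(22,10,15)
flip: (22,10,15)→(15,-10,22)
reduced (well bottom): (15,-10,22) with a≤c, −a<b≤a
well minimum = a = 15

15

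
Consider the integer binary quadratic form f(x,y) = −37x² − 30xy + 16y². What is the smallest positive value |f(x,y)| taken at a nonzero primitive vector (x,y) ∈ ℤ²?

descent: ρ → (16,30,-37)  [lands on river]
river: ρ → (-37,44,9)
river: ρ → (9,46,-32)
river: ρ → (-32,18,23)
river: ρ → (23,28,-27)
river: ρ → (-27,26,24)
river: ρ → (24,22,-29)
river: ρ → (-29,36,17)
river: ρ → (17,32,-33)
river: ρ → (-33,34,16)
closes: descent 1, river 10
min |a| on river = 9

9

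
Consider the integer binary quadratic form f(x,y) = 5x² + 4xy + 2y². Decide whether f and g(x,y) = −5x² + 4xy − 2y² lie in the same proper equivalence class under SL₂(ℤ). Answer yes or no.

D₁ = -24, D₂ = -24
f: flip: (5,4,2)→(2,-4,5)
f: translate: b→0 (≡-4 mod 4), so (2,-4,5)→(2,0,3)
f: reduced (well bottom): (2,0,3) with a≤c, −a<b≤a
g is negative-definite; reduce −g:
−g: flip: (5,-4,2)→(2,4,5)
−g: translate: b→0 (≡4 mod 4), so (2,4,5)→(2,0,3)
−g: reduced (well bottom): (2,0,3) with a≤c, −a<b≤a
flip sign back: reduced form of g is (-2,0,-3)
reduced forms (2, 0, 3) vs (-2, 0, -3) ⇒ inequivalent

no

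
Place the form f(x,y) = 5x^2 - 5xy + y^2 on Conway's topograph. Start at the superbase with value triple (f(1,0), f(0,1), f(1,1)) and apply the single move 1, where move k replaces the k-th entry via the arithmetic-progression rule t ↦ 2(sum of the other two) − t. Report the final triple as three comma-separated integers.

start (5,1,1) = (f(1,0),f(0,1),f(1,1))
replace slot 1: 2·(1+1) − 5 = -1 → (-1,1,1)

-1,1,1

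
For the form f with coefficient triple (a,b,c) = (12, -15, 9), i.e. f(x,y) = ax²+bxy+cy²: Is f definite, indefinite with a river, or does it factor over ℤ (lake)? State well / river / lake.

D = b²−4ac = (-15)² − 4·12·9 = -207
D < 0 ⇒ definite ⇒ every region one sign ⇒ single well

well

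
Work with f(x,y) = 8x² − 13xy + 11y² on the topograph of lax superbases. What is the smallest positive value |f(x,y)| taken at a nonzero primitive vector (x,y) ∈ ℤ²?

translate: b→3 (≡-13 mod 16), so (8,-13,11)→(8,3,6)
flip: (8,3,6)→(6,-3,8)
reduced (well bottom): (6,-3,8) with a≤c, −a<b≤a
well minimum = a = 6

6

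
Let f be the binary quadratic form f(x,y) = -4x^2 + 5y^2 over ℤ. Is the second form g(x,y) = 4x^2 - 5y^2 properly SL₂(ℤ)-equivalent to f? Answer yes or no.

D₁ = 80, D₂ = 80
river cycle of f (length 2): (-4, 8, 1), (1, 8, -4)
river cycle of g (length 2): (4, 8, -1), (-1, 8, 4)
cycles differ ⇒ inequivalent

no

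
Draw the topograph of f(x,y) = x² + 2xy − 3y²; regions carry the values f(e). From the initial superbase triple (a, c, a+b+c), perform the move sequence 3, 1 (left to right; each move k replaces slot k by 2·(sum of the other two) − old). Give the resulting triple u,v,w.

start (1,-3,0) = (f(1,0),f(0,1),f(1,1))
replace slot 3: 2·(1+(-3)) − 0 = -4 → (1,-3,-4)
replace slot 1: 2·((-3)+(-4)) − 1 = -15 → (-15,-3,-4)

-15,-3,-4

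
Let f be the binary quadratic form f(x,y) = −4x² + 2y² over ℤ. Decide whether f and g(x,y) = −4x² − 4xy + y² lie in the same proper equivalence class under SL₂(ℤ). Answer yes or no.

D₁ = 32, D₂ = 32
river cycle of f (length 2): (2, 4, -2), (-2, 4, 2)
river cycle of g (length 2): (1, 4, -4), (-4, 4, 1)
cycles differ ⇒ inequivalent

no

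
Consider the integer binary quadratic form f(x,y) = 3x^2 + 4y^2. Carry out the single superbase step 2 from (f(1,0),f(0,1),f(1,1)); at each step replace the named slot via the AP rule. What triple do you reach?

start (3,4,7) = (f(1,0),f(0,1),f(1,1))
replace slot 2: 2·(3+7) − 4 = 16 → (3,16,7)

3,16,7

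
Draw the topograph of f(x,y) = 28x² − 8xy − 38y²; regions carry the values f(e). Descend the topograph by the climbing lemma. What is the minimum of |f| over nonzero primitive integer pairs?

descent: ρ → (-38,8,28)
descent: ρ → (28,48,-18)  [lands on river]
river: ρ → (-18,60,10)
river: ρ → (10,60,-18)
river: ρ → (-18,48,28)
river: ρ → (28,64,-2)
river: ρ → (-2,64,28)
closes: descent 2, river 6
min |a| on river = 2

2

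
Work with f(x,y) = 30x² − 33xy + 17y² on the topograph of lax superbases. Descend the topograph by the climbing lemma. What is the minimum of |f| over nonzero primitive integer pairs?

translate: b→27 (≡-33 mod 60), so (30,-33,17)→(30,27,14)
flip: (30,27,14)→(14,-27,30)
translate: b→1 (≡-27 mod 28), so (14,-27,30)→(14,1,17)
reduced (well bottom): (14,1,17) with a≤c, −a<b≤a
well minimum = a = 14

14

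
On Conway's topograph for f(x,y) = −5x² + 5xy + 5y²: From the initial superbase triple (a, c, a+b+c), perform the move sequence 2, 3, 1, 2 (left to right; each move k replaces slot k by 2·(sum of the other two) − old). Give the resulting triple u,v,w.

start (-5,5,5) = (f(1,0),f(0,1),f(1,1))
replace slot 2: 2·((-5)+5) − 5 = -5 → (-5,-5,5)
replace slot 3: 2·((-5)+(-5)) − 5 = -25 → (-5,-5,-25)
replace slot 1: 2·((-5)+(-25)) − (-5) = -55 → (-55,-5,-25)
replace slot 2: 2·((-55)+(-25)) − (-5) = -155 → (-55,-155,-25)

-55,-155,-25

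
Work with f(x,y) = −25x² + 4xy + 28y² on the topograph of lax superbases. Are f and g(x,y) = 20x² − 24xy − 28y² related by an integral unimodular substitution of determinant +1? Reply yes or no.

D₁ = 2816, D₂ = 2816
river cycle of f (length 8): (28, 52, -1), (-1, 52, 28), (28, 4, -25), (-25, 46, 7), (7, 52, -4), (-4, 52, 7), (7, 46, -25), (-25, 4, 28)
river cycle of g (length 8): (-28, 24, 20), (20, 16, -32), (-32, 48, 4), (4, 48, -32), (-32, 16, 20), (20, 24, -28), (-28, 32, 16), (16, 32, -28)
cycles differ ⇒ inequivalent

no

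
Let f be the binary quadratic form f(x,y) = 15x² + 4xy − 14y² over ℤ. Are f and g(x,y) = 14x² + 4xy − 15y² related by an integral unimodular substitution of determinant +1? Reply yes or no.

D₁ = 856, D₂ = 856
river cycle of f (length 26): (-14, 24, 5), (5, 26, -9), (-9, 28, 2), (2, 28, -9), (-9, 26, 5), (5, 24, -14), (-14, 4, 15), (15, 26, -3), (-3, 28, 6), (6, 20, -19), … (16 more)
river cycle of g (length 26): (-15, 26, 3), (3, 28, -6), (-6, 20, 19), (19, 18, -7), (-7, 24, 10), (10, 16, -15), (-15, 14, 11), (11, 8, -18), (-18, 28, 1), (1, 28, -18), … (16 more)
cycles differ ⇒ inequivalent

no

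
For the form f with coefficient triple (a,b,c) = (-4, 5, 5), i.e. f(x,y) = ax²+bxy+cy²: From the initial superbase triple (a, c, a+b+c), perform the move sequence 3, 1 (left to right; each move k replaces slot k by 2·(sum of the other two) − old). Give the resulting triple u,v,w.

start (-4,5,6) = (f(1,0),f(0,1),f(1,1))
replace slot 3: 2·((-4)+5) − 6 = -4 → (-4,5,-4)
replace slot 1: 2·(5+(-4)) − (-4) = 6 → (6,5,-4)

6,5,-4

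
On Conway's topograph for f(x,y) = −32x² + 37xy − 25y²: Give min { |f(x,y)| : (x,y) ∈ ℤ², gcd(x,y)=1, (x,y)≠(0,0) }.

translate: b→27 (≡-37 mod 64), so (32,-37,25)→(32,27,20)
flip: (32,27,20)→(20,-27,32)
translate: b→13 (≡-27 mod 40), so (20,-27,32)→(20,13,25)
reduced (well bottom): (20,13,25) with a≤c, −a<b≤a
well minimum |f| = |-20| = 20 (negative-definite)

20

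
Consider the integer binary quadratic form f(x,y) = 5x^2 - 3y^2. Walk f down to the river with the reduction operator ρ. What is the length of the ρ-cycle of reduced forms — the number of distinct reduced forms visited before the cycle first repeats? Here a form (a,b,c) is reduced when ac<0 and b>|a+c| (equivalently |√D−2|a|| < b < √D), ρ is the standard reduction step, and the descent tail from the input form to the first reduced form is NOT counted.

D = 60, ⌊√D⌋ = 7
descent: ρ → (-3,6,2)  [lands on river]
river: ρ → (2,6,-3)
ρ-cycle length = 2 (tail of 1 descent step not counted)

2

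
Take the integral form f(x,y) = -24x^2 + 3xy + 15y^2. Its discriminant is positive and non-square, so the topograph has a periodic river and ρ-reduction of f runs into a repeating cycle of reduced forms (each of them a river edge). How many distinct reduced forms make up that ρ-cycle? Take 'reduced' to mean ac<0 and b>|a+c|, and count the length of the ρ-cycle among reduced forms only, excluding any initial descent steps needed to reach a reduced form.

D = 1449, ⌊√D⌋ = 38
descent: ρ → (15,27,-12)  [lands on river]
river: ρ → (-12,21,21)
river: ρ → (21,21,-12)
river: ρ → (-12,27,15)
river: ρ → (15,33,-6)
river: ρ → (-6,27,30)
river: ρ → (30,33,-3)
river: ρ → (-3,33,30)
river: ρ → (30,27,-6)
river: ρ → (-6,33,15)
ρ-cycle length = 10 (tail of 1 descent step not counted)

10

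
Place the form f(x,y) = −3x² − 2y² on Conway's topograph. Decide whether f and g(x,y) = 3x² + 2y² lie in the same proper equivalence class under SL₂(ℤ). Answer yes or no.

D₁ = -24, D₂ = -24
f is negative-definite; reduce −f:
−f: flip: (3,0,2)→(2,0,3)
−f: reduced (well bottom): (2,0,3) with a≤c, −a<b≤a
flip sign back: reduced form of f is (-2,0,-3)
g: flip: (3,0,2)→(2,0,3)
g: reduced (well bottom): (2,0,3) with a≤c, −a<b≤a
reduced forms (-2, 0, -3) vs (2, 0, 3) ⇒ inequivalent

no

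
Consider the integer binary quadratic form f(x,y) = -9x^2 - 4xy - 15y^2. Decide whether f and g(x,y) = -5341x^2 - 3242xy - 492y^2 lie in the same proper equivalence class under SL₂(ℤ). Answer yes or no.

D₁ = -524, D₂ = -524
f is negative-definite; reduce −f:
−f: reduced (well bottom): (9,4,15) with a≤c, −a<b≤a
flip sign back: reduced form of f is (-9,-4,-15)
g is negative-definite; reduce −g:
−g: flip: (5341,3242,492)→(492,-3242,5341)
−g: translate: b→-290 (≡-3242 mod 984), so (492,-3242,5341)→(492,-290,43)
−g: flip: (492,-290,43)→(43,290,492)
−g: translate: b→32 (≡290 mod 86), so (43,290,492)→(43,32,9)
−g: flip: (43,32,9)→(9,-32,43)
−g: translate: b→4 (≡-32 mod 18), so (9,-32,43)→(9,4,15)
−g: reduced (well bottom): (9,4,15) with a≤c, −a<b≤a
flip sign back: reduced form of g is (-9,-4,-15)
reduced forms (-9, -4, -15) vs (-9, -4, -15) ⇒ equivalent

yes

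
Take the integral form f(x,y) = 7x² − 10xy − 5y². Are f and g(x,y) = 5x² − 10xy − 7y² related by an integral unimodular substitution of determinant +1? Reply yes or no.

D₁ = 240, D₂ = 240
river cycle of f (length 6): (-5, 10, 7), (7, 4, -8), (-8, 12, 3), (3, 12, -8), (-8, 4, 7), (7, 10, -5)
river cycle of g (length 6): (-7, 10, 5), (5, 10, -7), (-7, 4, 8), (8, 12, -3), (-3, 12, 8), (8, 4, -7)
cycles differ ⇒ inequivalent

no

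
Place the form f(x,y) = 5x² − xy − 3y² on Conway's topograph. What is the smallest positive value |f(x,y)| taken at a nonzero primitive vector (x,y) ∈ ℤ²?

descent: ρ → (-3,7,1)  [lands on river]
river: ρ → (1,7,-3)
river: ρ → (-3,5,3)
river: ρ → (3,7,-1)
river: ρ → (-1,7,3)
river: ρ → (3,5,-3)
closes: descent 1, river 6
min |a| on river = 1

1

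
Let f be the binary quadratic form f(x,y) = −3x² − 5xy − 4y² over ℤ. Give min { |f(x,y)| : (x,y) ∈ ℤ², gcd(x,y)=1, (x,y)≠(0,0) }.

translate: b→-1 (≡5 mod 6), so (3,5,4)→(3,-1,2)
flip: (3,-1,2)→(2,1,3)
reduced (well bottom): (2,1,3) with a≤c, −a<b≤a
well minimum |f| = |-2| = 2 (negative-definite)

2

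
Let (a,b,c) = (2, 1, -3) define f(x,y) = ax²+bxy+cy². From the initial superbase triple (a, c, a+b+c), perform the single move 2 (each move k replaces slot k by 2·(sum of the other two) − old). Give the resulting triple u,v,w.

start (2,-3,0) = (f(1,0),f(0,1),f(1,1))
replace slot 2: 2·(2+0) − (-3) = 7 → (2,7,0)

2,7,0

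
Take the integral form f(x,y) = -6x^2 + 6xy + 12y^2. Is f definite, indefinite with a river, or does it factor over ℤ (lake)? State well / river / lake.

D = b²−4ac = 6² − 4·(-6)·12 = 324
D = 18² is a perfect square ⇒ form factors over ℤ ⇒ lakes

lake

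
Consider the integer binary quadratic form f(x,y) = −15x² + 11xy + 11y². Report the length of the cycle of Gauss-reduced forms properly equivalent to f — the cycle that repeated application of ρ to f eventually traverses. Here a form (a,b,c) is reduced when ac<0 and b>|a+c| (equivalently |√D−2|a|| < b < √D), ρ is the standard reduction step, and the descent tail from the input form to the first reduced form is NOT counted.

D = 781, ⌊√D⌋ = 27
river: ρ → (11,11,-15)
river: ρ → (-15,19,7)
river: ρ → (7,23,-9)
river: ρ → (-9,13,17)
river: ρ → (17,21,-5)
river: ρ → (-5,19,21)
river: ρ → (21,23,-3)
river: ρ → (-3,25,13)
river: ρ → (13,27,-1)
river: ρ → (-1,27,13)
river: ρ → (13,25,-3)
river: ρ → (-3,23,21)
river: ρ → (21,19,-5)
river: ρ → (-5,21,17)
river: ρ → (17,13,-9)
river: ρ → (-9,23,7)
river: ρ → (7,19,-15)
river: ρ → (-15,11,11)
ρ-cycle length = 18 (tail of 0 descent steps not counted)

18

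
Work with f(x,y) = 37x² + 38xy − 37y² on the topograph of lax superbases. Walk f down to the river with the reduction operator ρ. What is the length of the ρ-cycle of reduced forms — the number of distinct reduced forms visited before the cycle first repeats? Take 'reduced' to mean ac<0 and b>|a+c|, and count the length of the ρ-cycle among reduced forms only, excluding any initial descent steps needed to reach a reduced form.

D = 6920, ⌊√D⌋ = 83
river: ρ → (-37,36,38)
river: ρ → (38,40,-35)
river: ρ → (-35,30,43)
river: ρ → (43,56,-22)
river: ρ → (-22,76,13)
river: ρ → (13,80,-10)
river: ρ → (-10,80,13)
river: ρ → (13,76,-22)
river: ρ → (-22,56,43)
river: ρ → (43,30,-35)
river: ρ → (-35,40,38)
river: ρ → (38,36,-37)
river: ρ → (-37,38,37)
river: ρ → (37,36,-38)
river: ρ → (-38,40,35)
river: ρ → (35,30,-43)
river: ρ → (-43,56,22)
river: ρ → (22,76,-13)
river: ρ → (-13,80,10)
river: ρ → (10,80,-13)
river: ρ → (-13,76,22)
river: ρ → (22,56,-43)
river: ρ → (-43,30,35)
river: ρ → (35,40,-38)
river: ρ → (-38,36,37)
river: ρ → (37,38,-37)
ρ-cycle length = 26 (tail of 0 descent steps not counted)

26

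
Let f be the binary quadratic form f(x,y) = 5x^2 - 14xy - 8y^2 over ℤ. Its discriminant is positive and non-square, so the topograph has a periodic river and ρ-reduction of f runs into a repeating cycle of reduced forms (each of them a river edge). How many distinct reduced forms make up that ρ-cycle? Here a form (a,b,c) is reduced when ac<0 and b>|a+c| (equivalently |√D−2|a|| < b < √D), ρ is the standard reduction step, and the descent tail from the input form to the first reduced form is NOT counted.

D = 356, ⌊√D⌋ = 18
descent: ρ → (-8,14,5)  [lands on river]
river: ρ → (5,16,-5)
river: ρ → (-5,14,8)
river: ρ → (8,18,-1)
river: ρ → (-1,18,8)
river: ρ → (8,14,-5)
river: ρ → (-5,16,5)
river: ρ → (5,14,-8)
river: ρ → (-8,18,1)
river: ρ → (1,18,-8)
ρ-cycle length = 10 (tail of 1 descent step not counted)

10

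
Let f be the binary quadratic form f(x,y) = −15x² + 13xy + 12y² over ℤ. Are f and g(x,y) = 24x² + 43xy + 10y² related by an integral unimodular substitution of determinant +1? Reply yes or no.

D₁ = 889, D₂ = 889
river cycle of f (length 42): (12, 11, -16), (-16, 21, 7), (7, 21, -16), (-16, 11, 12), (12, 13, -15), (-15, 17, 10), (10, 23, -9), (-9, 13, 20), (20, 27, -2), (-2, 29, 6), … (32 more)
river cycle of g (length 42): (10, 17, -15), (-15, 13, 12), (12, 11, -16), (-16, 21, 7), (7, 21, -16), (-16, 11, 12), (12, 13, -15), (-15, 17, 10), (10, 23, -9), (-9, 13, 20), … (32 more)
cycles coincide ⇒ equivalent

yes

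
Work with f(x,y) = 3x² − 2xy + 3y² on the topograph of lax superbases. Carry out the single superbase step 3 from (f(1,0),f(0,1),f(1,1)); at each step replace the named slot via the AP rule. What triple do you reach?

start (3,3,4) = (f(1,0),f(0,1),f(1,1))
replace slot 3: 2·(3+3) − 4 = 8 → (3,3,8)

3,3,8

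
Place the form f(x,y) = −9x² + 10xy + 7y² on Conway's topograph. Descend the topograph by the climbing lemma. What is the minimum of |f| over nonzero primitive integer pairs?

river: ρ → (7,18,-1)
river: ρ → (-1,18,7)
river: ρ → (7,10,-9)
river: ρ → (-9,8,8)
river: ρ → (8,8,-9)
river: ρ → (-9,10,7)
closes: descent 0, river 6
min |a| on river = 1

1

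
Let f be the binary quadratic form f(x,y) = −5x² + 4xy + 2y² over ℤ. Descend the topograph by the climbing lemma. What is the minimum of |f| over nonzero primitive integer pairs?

river: ρ → (2,4,-5)
river: ρ → (-5,6,1)
river: ρ → (1,6,-5)
river: ρ → (-5,4,2)
closes: descent 0, river 4
min |a| on river = 1

1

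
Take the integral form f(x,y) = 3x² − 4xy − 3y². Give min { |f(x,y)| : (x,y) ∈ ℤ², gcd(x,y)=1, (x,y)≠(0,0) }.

descent: ρ → (-3,4,3)  [lands on river]
river: ρ → (3,2,-4)
river: ρ → (-4,6,1)
river: ρ → (1,6,-4)
river: ρ → (-4,2,3)
river: ρ → (3,4,-3)
river: ρ → (-3,2,4)
river: ρ → (4,6,-1)
river: ρ → (-1,6,4)
river: ρ → (4,2,-3)
closes: descent 1, river 10
min |a| on river = 1

1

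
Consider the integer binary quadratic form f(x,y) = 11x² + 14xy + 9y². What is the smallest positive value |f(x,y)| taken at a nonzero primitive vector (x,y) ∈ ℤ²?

translate: b→-8 (≡14 mod 22), so (11,14,9)→(11,-8,6)
flip: (11,-8,6)→(6,8,11)
translate: b→-4 (≡8 mod 12), so (6,8,11)→(6,-4,9)
reduced (well bottom): (6,-4,9) with a≤c, −a<b≤a
well minimum = a = 6

6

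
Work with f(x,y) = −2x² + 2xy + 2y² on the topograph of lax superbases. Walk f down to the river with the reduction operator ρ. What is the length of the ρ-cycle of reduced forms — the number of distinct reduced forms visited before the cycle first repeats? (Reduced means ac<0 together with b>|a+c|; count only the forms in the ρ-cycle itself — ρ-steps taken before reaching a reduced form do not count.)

D = 20, ⌊√D⌋ = 4
river: ρ → (2,2,-2)
river: ρ → (-2,2,2)
ρ-cycle length = 2 (tail of 0 descent steps not counted)

2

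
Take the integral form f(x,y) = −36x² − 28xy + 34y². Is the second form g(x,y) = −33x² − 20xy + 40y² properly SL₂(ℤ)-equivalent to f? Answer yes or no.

D₁ = 5680, D₂ = 5680
river cycle of f (length 16): (34, 28, -36), (-36, 44, 26), (26, 60, -20), (-20, 60, 26), (26, 44, -36), (-36, 28, 34), (34, 40, -30), (-30, 20, 44), (44, 68, -6), (-6, 64, 66), … (6 more)
river cycle of g (length 12): (40, 20, -33), (-33, 46, 27), (27, 62, -17), (-17, 74, 3), (3, 70, -65), (-65, 60, 8), (8, 68, -33), (-33, 64, 12), (12, 56, -53), (-53, 50, 15), … (2 more)
cycles differ ⇒ inequivalent

no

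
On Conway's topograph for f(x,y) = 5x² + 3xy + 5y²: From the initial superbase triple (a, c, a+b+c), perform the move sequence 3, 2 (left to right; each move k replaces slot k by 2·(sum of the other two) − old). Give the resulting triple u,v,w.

start (5,5,13) = (f(1,0),f(0,1),f(1,1))
replace slot 3: 2·(5+5) − 13 = 7 → (5,5,7)
replace slot 2: 2·(5+7) − 5 = 19 → (5,19,7)

5,19,7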